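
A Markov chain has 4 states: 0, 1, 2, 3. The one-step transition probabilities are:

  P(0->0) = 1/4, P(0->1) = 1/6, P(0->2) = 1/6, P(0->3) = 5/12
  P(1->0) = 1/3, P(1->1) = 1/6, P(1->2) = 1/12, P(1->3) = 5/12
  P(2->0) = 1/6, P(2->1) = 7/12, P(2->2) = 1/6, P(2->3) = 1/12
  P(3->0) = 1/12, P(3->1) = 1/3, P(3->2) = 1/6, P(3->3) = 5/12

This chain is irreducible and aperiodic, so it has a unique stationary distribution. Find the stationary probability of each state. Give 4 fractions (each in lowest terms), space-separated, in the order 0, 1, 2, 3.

Answer: 357/1780 128/445 127/890 657/1780

Derivation:
The stationary distribution satisfies pi = pi * P, i.e.:
  pi_0 = 1/4*pi_0 + 1/3*pi_1 + 1/6*pi_2 + 1/12*pi_3
  pi_1 = 1/6*pi_0 + 1/6*pi_1 + 7/12*pi_2 + 1/3*pi_3
  pi_2 = 1/6*pi_0 + 1/12*pi_1 + 1/6*pi_2 + 1/6*pi_3
  pi_3 = 5/12*pi_0 + 5/12*pi_1 + 1/12*pi_2 + 5/12*pi_3
with normalization: pi_0 + pi_1 + pi_2 + pi_3 = 1.

Using the first 3 balance equations plus normalization, the linear system A*pi = b is:
  [-3/4, 1/3, 1/6, 1/12] . pi = 0
  [1/6, -5/6, 7/12, 1/3] . pi = 0
  [1/6, 1/12, -5/6, 1/6] . pi = 0
  [1, 1, 1, 1] . pi = 1

Solving yields:
  pi_0 = 357/1780
  pi_1 = 128/445
  pi_2 = 127/890
  pi_3 = 657/1780

Verification (pi * P):
  357/1780*1/4 + 128/445*1/3 + 127/890*1/6 + 657/1780*1/12 = 357/1780 = pi_0  (ok)
  357/1780*1/6 + 128/445*1/6 + 127/890*7/12 + 657/1780*1/3 = 128/445 = pi_1  (ok)
  357/1780*1/6 + 128/445*1/12 + 127/890*1/6 + 657/1780*1/6 = 127/890 = pi_2  (ok)
  357/1780*5/12 + 128/445*5/12 + 127/890*1/12 + 657/1780*5/12 = 657/1780 = pi_3  (ok)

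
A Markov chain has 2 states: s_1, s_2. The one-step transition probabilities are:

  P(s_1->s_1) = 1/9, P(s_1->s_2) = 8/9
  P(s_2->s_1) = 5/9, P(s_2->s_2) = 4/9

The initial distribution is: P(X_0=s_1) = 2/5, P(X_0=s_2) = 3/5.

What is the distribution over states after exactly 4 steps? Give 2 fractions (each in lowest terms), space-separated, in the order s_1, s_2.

Answer: 12637/32805 20168/32805

Derivation:
Propagating the distribution step by step (d_{t+1} = d_t * P):
d_0 = (s_1=2/5, s_2=3/5)
  d_1[s_1] = 2/5*1/9 + 3/5*5/9 = 17/45
  d_1[s_2] = 2/5*8/9 + 3/5*4/9 = 28/45
d_1 = (s_1=17/45, s_2=28/45)
  d_2[s_1] = 17/45*1/9 + 28/45*5/9 = 157/405
  d_2[s_2] = 17/45*8/9 + 28/45*4/9 = 248/405
d_2 = (s_1=157/405, s_2=248/405)
  d_3[s_1] = 157/405*1/9 + 248/405*5/9 = 1397/3645
  d_3[s_2] = 157/405*8/9 + 248/405*4/9 = 2248/3645
d_3 = (s_1=1397/3645, s_2=2248/3645)
  d_4[s_1] = 1397/3645*1/9 + 2248/3645*5/9 = 12637/32805
  d_4[s_2] = 1397/3645*8/9 + 2248/3645*4/9 = 20168/32805
d_4 = (s_1=12637/32805, s_2=20168/32805)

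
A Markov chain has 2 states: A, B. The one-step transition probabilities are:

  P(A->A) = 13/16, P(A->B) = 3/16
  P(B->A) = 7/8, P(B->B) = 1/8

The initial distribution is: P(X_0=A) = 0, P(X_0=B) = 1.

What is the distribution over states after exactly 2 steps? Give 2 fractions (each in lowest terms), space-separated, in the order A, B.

Propagating the distribution step by step (d_{t+1} = d_t * P):
d_0 = (A=0, B=1)
  d_1[A] = 0*13/16 + 1*7/8 = 7/8
  d_1[B] = 0*3/16 + 1*1/8 = 1/8
d_1 = (A=7/8, B=1/8)
  d_2[A] = 7/8*13/16 + 1/8*7/8 = 105/128
  d_2[B] = 7/8*3/16 + 1/8*1/8 = 23/128
d_2 = (A=105/128, B=23/128)

Answer: 105/128 23/128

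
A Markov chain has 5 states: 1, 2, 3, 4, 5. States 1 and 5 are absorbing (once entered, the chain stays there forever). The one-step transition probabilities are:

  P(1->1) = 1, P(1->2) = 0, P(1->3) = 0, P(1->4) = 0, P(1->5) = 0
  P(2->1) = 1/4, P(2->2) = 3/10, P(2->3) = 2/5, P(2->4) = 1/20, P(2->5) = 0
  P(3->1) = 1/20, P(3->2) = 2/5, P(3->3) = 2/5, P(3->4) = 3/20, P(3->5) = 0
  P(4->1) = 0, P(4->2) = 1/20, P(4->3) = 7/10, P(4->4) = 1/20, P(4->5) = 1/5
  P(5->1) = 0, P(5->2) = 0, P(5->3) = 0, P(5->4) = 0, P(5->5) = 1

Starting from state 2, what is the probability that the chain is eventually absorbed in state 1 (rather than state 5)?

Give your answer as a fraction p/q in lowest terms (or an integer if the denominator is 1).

Let a_i = P(absorbed in 1 | start in state i).
Boundary conditions: a_1 = 1, a_5 = 0.
For each transient state i, a_i = sum_j P(i->j) * a_j:
  a_2 = 1/4*a_1 + 3/10*a_2 + 2/5*a_3 + 1/20*a_4 + 0*a_5
  a_3 = 1/20*a_1 + 2/5*a_2 + 2/5*a_3 + 3/20*a_4 + 0*a_5
  a_4 = 0*a_1 + 1/20*a_2 + 7/10*a_3 + 1/20*a_4 + 1/5*a_5

Substituting a_1 = 1 and a_5 = 0, rearrange to (I - Q) a = r where r[i] = P(i -> 1):
  [7/10, -2/5, -1/20] . (a_2, a_3, a_4) = 1/4
  [-2/5, 3/5, -3/20] . (a_2, a_3, a_4) = 1/20
  [-1/20, -7/10, 19/20] . (a_2, a_3, a_4) = 0

Solving yields:
  a_2 = 137/155
  a_3 = 26/31
  a_4 = 103/155

Starting state is 2, so the absorption probability is a_2 = 137/155.

Answer: 137/155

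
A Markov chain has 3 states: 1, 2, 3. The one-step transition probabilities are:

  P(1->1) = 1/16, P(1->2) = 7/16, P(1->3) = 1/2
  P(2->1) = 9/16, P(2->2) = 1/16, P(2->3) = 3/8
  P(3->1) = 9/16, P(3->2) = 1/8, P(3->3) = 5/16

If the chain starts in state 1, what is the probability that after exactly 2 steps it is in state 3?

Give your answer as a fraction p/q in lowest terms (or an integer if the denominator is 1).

Computing P^2 by repeated multiplication:
P^1 =
  1: [1/16, 7/16, 1/2]
  2: [9/16, 1/16, 3/8]
  3: [9/16, 1/8, 5/16]
P^2 =
  1: [17/32, 15/128, 45/128]
  2: [9/32, 19/64, 27/64]
  3: [9/32, 75/256, 109/256]

(P^2)[1 -> 3] = 45/128

Answer: 45/128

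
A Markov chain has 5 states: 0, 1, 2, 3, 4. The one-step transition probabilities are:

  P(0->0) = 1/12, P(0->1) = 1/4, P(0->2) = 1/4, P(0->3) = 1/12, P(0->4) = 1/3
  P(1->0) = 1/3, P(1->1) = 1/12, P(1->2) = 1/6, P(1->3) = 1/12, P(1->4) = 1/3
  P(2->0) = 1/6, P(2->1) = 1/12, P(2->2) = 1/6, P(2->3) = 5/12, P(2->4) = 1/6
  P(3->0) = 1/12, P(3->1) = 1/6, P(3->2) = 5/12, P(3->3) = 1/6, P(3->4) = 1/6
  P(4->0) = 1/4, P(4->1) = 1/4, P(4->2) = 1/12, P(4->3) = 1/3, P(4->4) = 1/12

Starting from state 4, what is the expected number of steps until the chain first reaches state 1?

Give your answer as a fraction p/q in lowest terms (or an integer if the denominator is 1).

Answer: 4108/787

Derivation:
Let h_i = expected steps to first reach 1 from state i.
Boundary: h_1 = 0.
First-step equations for the other states:
  h_0 = 1 + 1/12*h_0 + 1/4*h_1 + 1/4*h_2 + 1/12*h_3 + 1/3*h_4
  h_2 = 1 + 1/6*h_0 + 1/12*h_1 + 1/6*h_2 + 5/12*h_3 + 1/6*h_4
  h_3 = 1 + 1/12*h_0 + 1/6*h_1 + 5/12*h_2 + 1/6*h_3 + 1/6*h_4
  h_4 = 1 + 1/4*h_0 + 1/4*h_1 + 1/12*h_2 + 1/3*h_3 + 1/12*h_4

Substituting h_1 = 0 and rearranging gives the linear system (I - Q) h = 1:
  [11/12, -1/4, -1/12, -1/3] . (h_0, h_2, h_3, h_4) = 1
  [-1/6, 5/6, -5/12, -1/6] . (h_0, h_2, h_3, h_4) = 1
  [-1/12, -5/12, 5/6, -1/6] . (h_0, h_2, h_3, h_4) = 1
  [-1/4, -1/12, -1/3, 11/12] . (h_0, h_2, h_3, h_4) = 1

Solving yields:
  h_0 = 4110/787
  h_2 = 4902/787
  h_3 = 4628/787
  h_4 = 4108/787

Starting state is 4, so the expected hitting time is h_4 = 4108/787.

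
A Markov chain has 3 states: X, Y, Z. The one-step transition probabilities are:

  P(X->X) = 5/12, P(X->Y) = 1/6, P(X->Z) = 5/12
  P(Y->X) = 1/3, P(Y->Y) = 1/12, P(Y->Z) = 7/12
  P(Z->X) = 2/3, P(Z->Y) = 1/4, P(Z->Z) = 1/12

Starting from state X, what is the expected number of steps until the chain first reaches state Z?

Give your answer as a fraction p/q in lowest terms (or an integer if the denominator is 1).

Answer: 52/23

Derivation:
Let h_i = expected steps to first reach Z from state i.
Boundary: h_Z = 0.
First-step equations for the other states:
  h_X = 1 + 5/12*h_X + 1/6*h_Y + 5/12*h_Z
  h_Y = 1 + 1/3*h_X + 1/12*h_Y + 7/12*h_Z

Substituting h_Z = 0 and rearranging gives the linear system (I - Q) h = 1:
  [7/12, -1/6] . (h_X, h_Y) = 1
  [-1/3, 11/12] . (h_X, h_Y) = 1

Solving yields:
  h_X = 52/23
  h_Y = 44/23

Starting state is X, so the expected hitting time is h_X = 52/23.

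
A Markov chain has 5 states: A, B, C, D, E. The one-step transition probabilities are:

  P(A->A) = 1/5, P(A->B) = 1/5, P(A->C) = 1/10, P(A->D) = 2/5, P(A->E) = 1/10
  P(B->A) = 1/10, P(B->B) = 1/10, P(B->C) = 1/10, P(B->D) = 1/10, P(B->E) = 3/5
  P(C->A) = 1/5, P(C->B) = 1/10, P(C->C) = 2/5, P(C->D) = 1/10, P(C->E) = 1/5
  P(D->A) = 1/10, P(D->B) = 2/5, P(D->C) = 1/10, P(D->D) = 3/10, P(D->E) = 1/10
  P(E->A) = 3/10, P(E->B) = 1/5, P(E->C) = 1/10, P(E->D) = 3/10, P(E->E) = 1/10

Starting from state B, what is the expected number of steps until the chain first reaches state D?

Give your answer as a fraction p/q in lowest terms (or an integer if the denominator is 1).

Answer: 10150/2207

Derivation:
Let h_i = expected steps to first reach D from state i.
Boundary: h_D = 0.
First-step equations for the other states:
  h_A = 1 + 1/5*h_A + 1/5*h_B + 1/10*h_C + 2/5*h_D + 1/10*h_E
  h_B = 1 + 1/10*h_A + 1/10*h_B + 1/10*h_C + 1/10*h_D + 3/5*h_E
  h_C = 1 + 1/5*h_A + 1/10*h_B + 2/5*h_C + 1/10*h_D + 1/5*h_E
  h_E = 1 + 3/10*h_A + 1/5*h_B + 1/10*h_C + 3/10*h_D + 1/10*h_E

Substituting h_D = 0 and rearranging gives the linear system (I - Q) h = 1:
  [4/5, -1/5, -1/10, -1/10] . (h_A, h_B, h_C, h_E) = 1
  [-1/10, 9/10, -1/10, -3/5] . (h_A, h_B, h_C, h_E) = 1
  [-1/5, -1/10, 3/5, -1/5] . (h_A, h_B, h_C, h_E) = 1
  [-3/10, -1/5, -1/10, 9/10] . (h_A, h_B, h_C, h_E) = 1

Solving yields:
  h_A = 7700/2207
  h_B = 10150/2207
  h_C = 10760/2207
  h_E = 8470/2207

Starting state is B, so the expected hitting time is h_B = 10150/2207.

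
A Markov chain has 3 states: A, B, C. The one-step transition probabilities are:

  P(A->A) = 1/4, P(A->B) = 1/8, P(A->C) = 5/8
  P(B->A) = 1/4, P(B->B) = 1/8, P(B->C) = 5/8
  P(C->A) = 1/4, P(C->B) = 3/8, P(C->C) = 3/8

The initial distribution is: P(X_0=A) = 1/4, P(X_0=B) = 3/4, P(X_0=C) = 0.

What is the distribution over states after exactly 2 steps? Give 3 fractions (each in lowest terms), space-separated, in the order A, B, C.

Propagating the distribution step by step (d_{t+1} = d_t * P):
d_0 = (A=1/4, B=3/4, C=0)
  d_1[A] = 1/4*1/4 + 3/4*1/4 + 0*1/4 = 1/4
  d_1[B] = 1/4*1/8 + 3/4*1/8 + 0*3/8 = 1/8
  d_1[C] = 1/4*5/8 + 3/4*5/8 + 0*3/8 = 5/8
d_1 = (A=1/4, B=1/8, C=5/8)
  d_2[A] = 1/4*1/4 + 1/8*1/4 + 5/8*1/4 = 1/4
  d_2[B] = 1/4*1/8 + 1/8*1/8 + 5/8*3/8 = 9/32
  d_2[C] = 1/4*5/8 + 1/8*5/8 + 5/8*3/8 = 15/32
d_2 = (A=1/4, B=9/32, C=15/32)

Answer: 1/4 9/32 15/32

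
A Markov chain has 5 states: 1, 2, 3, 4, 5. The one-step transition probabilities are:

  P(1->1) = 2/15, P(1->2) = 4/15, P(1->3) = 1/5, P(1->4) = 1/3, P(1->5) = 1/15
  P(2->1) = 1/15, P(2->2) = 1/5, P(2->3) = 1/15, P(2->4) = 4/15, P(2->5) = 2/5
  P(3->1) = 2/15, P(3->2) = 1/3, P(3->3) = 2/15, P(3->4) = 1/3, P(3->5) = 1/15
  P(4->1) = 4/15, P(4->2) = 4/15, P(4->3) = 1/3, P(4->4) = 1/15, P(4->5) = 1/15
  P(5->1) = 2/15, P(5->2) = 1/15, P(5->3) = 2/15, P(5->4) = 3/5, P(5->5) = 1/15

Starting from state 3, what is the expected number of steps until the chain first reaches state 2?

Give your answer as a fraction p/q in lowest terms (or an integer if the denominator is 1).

Answer: 64125/18322

Derivation:
Let h_i = expected steps to first reach 2 from state i.
Boundary: h_2 = 0.
First-step equations for the other states:
  h_1 = 1 + 2/15*h_1 + 4/15*h_2 + 1/5*h_3 + 1/3*h_4 + 1/15*h_5
  h_3 = 1 + 2/15*h_1 + 1/3*h_2 + 2/15*h_3 + 1/3*h_4 + 1/15*h_5
  h_4 = 1 + 4/15*h_1 + 4/15*h_2 + 1/3*h_3 + 1/15*h_4 + 1/15*h_5
  h_5 = 1 + 2/15*h_1 + 1/15*h_2 + 2/15*h_3 + 3/5*h_4 + 1/15*h_5

Substituting h_2 = 0 and rearranging gives the linear system (I - Q) h = 1:
  [13/15, -1/5, -1/3, -1/15] . (h_1, h_3, h_4, h_5) = 1
  [-2/15, 13/15, -1/3, -1/15] . (h_1, h_3, h_4, h_5) = 1
  [-4/15, -1/3, 14/15, -1/15] . (h_1, h_3, h_4, h_5) = 1
  [-2/15, -2/15, -3/5, 14/15] . (h_1, h_3, h_4, h_5) = 1

Solving yields:
  h_1 = 34200/9161
  h_3 = 64125/18322
  h_4 = 33975/9161
  h_5 = 82245/18322

Starting state is 3, so the expected hitting time is h_3 = 64125/18322.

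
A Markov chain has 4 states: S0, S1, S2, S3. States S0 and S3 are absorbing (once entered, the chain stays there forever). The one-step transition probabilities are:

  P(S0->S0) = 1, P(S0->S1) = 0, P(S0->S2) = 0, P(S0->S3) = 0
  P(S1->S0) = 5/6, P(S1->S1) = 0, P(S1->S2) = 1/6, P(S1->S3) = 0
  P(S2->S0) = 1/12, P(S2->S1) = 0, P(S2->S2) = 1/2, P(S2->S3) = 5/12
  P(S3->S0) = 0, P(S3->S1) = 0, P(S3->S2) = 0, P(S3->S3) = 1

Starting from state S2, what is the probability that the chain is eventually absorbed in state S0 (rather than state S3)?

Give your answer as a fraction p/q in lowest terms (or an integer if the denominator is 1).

Let a_i = P(absorbed in S0 | start in state i).
Boundary conditions: a_S0 = 1, a_S3 = 0.
For each transient state i, a_i = sum_j P(i->j) * a_j:
  a_S1 = 5/6*a_S0 + 0*a_S1 + 1/6*a_S2 + 0*a_S3
  a_S2 = 1/12*a_S0 + 0*a_S1 + 1/2*a_S2 + 5/12*a_S3

Substituting a_S0 = 1 and a_S3 = 0, rearrange to (I - Q) a = r where r[i] = P(i -> S0):
  [1, -1/6] . (a_S1, a_S2) = 5/6
  [0, 1/2] . (a_S1, a_S2) = 1/12

Solving yields:
  a_S1 = 31/36
  a_S2 = 1/6

Starting state is S2, so the absorption probability is a_S2 = 1/6.

Answer: 1/6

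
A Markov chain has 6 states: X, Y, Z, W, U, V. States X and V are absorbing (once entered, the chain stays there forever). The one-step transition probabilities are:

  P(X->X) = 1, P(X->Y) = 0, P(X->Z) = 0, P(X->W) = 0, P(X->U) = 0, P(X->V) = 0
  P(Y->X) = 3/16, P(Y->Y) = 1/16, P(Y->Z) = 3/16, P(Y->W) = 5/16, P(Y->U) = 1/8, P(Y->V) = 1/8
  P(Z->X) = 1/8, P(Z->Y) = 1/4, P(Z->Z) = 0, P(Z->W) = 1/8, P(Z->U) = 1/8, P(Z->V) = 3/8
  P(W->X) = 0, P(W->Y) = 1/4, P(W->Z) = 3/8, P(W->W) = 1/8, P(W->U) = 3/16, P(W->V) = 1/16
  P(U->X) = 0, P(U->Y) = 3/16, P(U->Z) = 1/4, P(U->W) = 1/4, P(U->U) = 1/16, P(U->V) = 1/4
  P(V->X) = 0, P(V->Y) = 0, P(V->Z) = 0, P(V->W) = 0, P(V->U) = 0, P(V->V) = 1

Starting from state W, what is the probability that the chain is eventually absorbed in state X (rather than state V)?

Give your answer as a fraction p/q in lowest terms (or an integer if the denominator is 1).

Let a_i = P(absorbed in X | start in state i).
Boundary conditions: a_X = 1, a_V = 0.
For each transient state i, a_i = sum_j P(i->j) * a_j:
  a_Y = 3/16*a_X + 1/16*a_Y + 3/16*a_Z + 5/16*a_W + 1/8*a_U + 1/8*a_V
  a_Z = 1/8*a_X + 1/4*a_Y + 0*a_Z + 1/8*a_W + 1/8*a_U + 3/8*a_V
  a_W = 0*a_X + 1/4*a_Y + 3/8*a_Z + 1/8*a_W + 3/16*a_U + 1/16*a_V
  a_U = 0*a_X + 3/16*a_Y + 1/4*a_Z + 1/4*a_W + 1/16*a_U + 1/4*a_V

Substituting a_X = 1 and a_V = 0, rearrange to (I - Q) a = r where r[i] = P(i -> X):
  [15/16, -3/16, -5/16, -1/8] . (a_Y, a_Z, a_W, a_U) = 3/16
  [-1/4, 1, -1/8, -1/8] . (a_Y, a_Z, a_W, a_U) = 1/8
  [-1/4, -3/8, 7/8, -3/16] . (a_Y, a_Z, a_W, a_U) = 0
  [-3/16, -1/4, -1/4, 15/16] . (a_Y, a_Z, a_W, a_U) = 0

Solving yields:
  a_Y = 5470/14427
  a_Z = 4078/14427
  a_W = 4007/14427
  a_U = 3250/14427

Starting state is W, so the absorption probability is a_W = 4007/14427.

Answer: 4007/14427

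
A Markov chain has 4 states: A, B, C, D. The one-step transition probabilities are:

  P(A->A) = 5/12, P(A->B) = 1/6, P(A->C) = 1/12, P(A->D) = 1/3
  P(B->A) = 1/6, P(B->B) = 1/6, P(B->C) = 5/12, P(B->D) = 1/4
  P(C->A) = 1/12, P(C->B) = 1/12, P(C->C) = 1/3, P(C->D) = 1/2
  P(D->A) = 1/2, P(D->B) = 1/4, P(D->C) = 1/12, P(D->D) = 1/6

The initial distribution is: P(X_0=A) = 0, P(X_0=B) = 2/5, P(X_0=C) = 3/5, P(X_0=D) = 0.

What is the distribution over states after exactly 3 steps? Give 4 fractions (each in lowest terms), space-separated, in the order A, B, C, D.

Answer: 949/2880 101/576 167/864 163/540

Derivation:
Propagating the distribution step by step (d_{t+1} = d_t * P):
d_0 = (A=0, B=2/5, C=3/5, D=0)
  d_1[A] = 0*5/12 + 2/5*1/6 + 3/5*1/12 + 0*1/2 = 7/60
  d_1[B] = 0*1/6 + 2/5*1/6 + 3/5*1/12 + 0*1/4 = 7/60
  d_1[C] = 0*1/12 + 2/5*5/12 + 3/5*1/3 + 0*1/12 = 11/30
  d_1[D] = 0*1/3 + 2/5*1/4 + 3/5*1/2 + 0*1/6 = 2/5
d_1 = (A=7/60, B=7/60, C=11/30, D=2/5)
  d_2[A] = 7/60*5/12 + 7/60*1/6 + 11/30*1/12 + 2/5*1/2 = 43/144
  d_2[B] = 7/60*1/6 + 7/60*1/6 + 11/30*1/12 + 2/5*1/4 = 61/360
  d_2[C] = 7/60*1/12 + 7/60*5/12 + 11/30*1/3 + 2/5*1/12 = 77/360
  d_2[D] = 7/60*1/3 + 7/60*1/4 + 11/30*1/2 + 2/5*1/6 = 229/720
d_2 = (A=43/144, B=61/360, C=77/360, D=229/720)
  d_3[A] = 43/144*5/12 + 61/360*1/6 + 77/360*1/12 + 229/720*1/2 = 949/2880
  d_3[B] = 43/144*1/6 + 61/360*1/6 + 77/360*1/12 + 229/720*1/4 = 101/576
  d_3[C] = 43/144*1/12 + 61/360*5/12 + 77/360*1/3 + 229/720*1/12 = 167/864
  d_3[D] = 43/144*1/3 + 61/360*1/4 + 77/360*1/2 + 229/720*1/6 = 163/540
d_3 = (A=949/2880, B=101/576, C=167/864, D=163/540)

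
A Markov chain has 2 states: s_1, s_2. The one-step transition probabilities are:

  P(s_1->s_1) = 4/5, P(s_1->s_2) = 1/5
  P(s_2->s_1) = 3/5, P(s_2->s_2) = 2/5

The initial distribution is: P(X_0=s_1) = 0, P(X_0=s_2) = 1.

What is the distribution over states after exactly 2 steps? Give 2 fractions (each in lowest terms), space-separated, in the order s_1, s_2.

Answer: 18/25 7/25

Derivation:
Propagating the distribution step by step (d_{t+1} = d_t * P):
d_0 = (s_1=0, s_2=1)
  d_1[s_1] = 0*4/5 + 1*3/5 = 3/5
  d_1[s_2] = 0*1/5 + 1*2/5 = 2/5
d_1 = (s_1=3/5, s_2=2/5)
  d_2[s_1] = 3/5*4/5 + 2/5*3/5 = 18/25
  d_2[s_2] = 3/5*1/5 + 2/5*2/5 = 7/25
d_2 = (s_1=18/25, s_2=7/25)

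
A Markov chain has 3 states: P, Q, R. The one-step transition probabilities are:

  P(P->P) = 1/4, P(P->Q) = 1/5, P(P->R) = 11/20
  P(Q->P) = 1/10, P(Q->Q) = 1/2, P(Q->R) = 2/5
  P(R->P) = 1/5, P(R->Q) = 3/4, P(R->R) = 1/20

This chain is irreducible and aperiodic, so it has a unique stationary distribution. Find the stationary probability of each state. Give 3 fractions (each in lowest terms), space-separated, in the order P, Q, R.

Answer: 70/453 241/453 142/453

Derivation:
The stationary distribution satisfies pi = pi * P, i.e.:
  pi_P = 1/4*pi_P + 1/10*pi_Q + 1/5*pi_R
  pi_Q = 1/5*pi_P + 1/2*pi_Q + 3/4*pi_R
  pi_R = 11/20*pi_P + 2/5*pi_Q + 1/20*pi_R
with normalization: pi_P + pi_Q + pi_R = 1.

Using the first 2 balance equations plus normalization, the linear system A*pi = b is:
  [-3/4, 1/10, 1/5] . pi = 0
  [1/5, -1/2, 3/4] . pi = 0
  [1, 1, 1] . pi = 1

Solving yields:
  pi_P = 70/453
  pi_Q = 241/453
  pi_R = 142/453

Verification (pi * P):
  70/453*1/4 + 241/453*1/10 + 142/453*1/5 = 70/453 = pi_P  (ok)
  70/453*1/5 + 241/453*1/2 + 142/453*3/4 = 241/453 = pi_Q  (ok)
  70/453*11/20 + 241/453*2/5 + 142/453*1/20 = 142/453 = pi_R  (ok)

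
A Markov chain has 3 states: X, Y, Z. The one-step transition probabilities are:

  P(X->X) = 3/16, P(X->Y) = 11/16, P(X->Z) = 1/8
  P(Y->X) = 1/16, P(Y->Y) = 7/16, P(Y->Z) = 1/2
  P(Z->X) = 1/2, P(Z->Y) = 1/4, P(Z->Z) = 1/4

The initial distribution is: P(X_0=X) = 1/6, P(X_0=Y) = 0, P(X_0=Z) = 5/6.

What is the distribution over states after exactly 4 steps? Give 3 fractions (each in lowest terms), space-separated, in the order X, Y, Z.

Answer: 23747/98304 10433/24576 32825/98304

Derivation:
Propagating the distribution step by step (d_{t+1} = d_t * P):
d_0 = (X=1/6, Y=0, Z=5/6)
  d_1[X] = 1/6*3/16 + 0*1/16 + 5/6*1/2 = 43/96
  d_1[Y] = 1/6*11/16 + 0*7/16 + 5/6*1/4 = 31/96
  d_1[Z] = 1/6*1/8 + 0*1/2 + 5/6*1/4 = 11/48
d_1 = (X=43/96, Y=31/96, Z=11/48)
  d_2[X] = 43/96*3/16 + 31/96*1/16 + 11/48*1/2 = 7/32
  d_2[Y] = 43/96*11/16 + 31/96*7/16 + 11/48*1/4 = 389/768
  d_2[Z] = 43/96*1/8 + 31/96*1/2 + 11/48*1/4 = 211/768
d_2 = (X=7/32, Y=389/768, Z=211/768)
  d_3[X] = 7/32*3/16 + 389/768*1/16 + 211/768*1/2 = 2581/12288
  d_3[Y] = 7/32*11/16 + 389/768*7/16 + 211/768*1/4 = 1805/4096
  d_3[Z] = 7/32*1/8 + 389/768*1/2 + 211/768*1/4 = 1073/3072
d_3 = (X=2581/12288, Y=1805/4096, Z=1073/3072)
  d_4[X] = 2581/12288*3/16 + 1805/4096*1/16 + 1073/3072*1/2 = 23747/98304
  d_4[Y] = 2581/12288*11/16 + 1805/4096*7/16 + 1073/3072*1/4 = 10433/24576
  d_4[Z] = 2581/12288*1/8 + 1805/4096*1/2 + 1073/3072*1/4 = 32825/98304
d_4 = (X=23747/98304, Y=10433/24576, Z=32825/98304)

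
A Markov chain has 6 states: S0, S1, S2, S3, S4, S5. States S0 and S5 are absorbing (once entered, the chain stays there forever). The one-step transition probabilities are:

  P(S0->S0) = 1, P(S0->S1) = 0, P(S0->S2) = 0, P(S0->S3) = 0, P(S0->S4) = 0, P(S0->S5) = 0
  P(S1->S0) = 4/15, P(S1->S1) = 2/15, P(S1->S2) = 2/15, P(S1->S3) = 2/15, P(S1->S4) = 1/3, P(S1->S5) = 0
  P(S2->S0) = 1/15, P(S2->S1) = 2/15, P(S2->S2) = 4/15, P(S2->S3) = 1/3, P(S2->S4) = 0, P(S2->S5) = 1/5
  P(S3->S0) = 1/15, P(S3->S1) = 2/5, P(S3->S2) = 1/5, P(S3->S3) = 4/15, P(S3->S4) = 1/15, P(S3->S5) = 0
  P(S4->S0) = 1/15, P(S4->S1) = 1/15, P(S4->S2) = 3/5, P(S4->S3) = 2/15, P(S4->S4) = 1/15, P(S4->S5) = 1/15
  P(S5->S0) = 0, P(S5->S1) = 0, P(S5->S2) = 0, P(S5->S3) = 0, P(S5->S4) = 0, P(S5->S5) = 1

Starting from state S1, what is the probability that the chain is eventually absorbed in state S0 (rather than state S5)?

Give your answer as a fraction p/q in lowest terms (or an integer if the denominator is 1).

Answer: 7944/11299

Derivation:
Let a_i = P(absorbed in S0 | start in state i).
Boundary conditions: a_S0 = 1, a_S5 = 0.
For each transient state i, a_i = sum_j P(i->j) * a_j:
  a_S1 = 4/15*a_S0 + 2/15*a_S1 + 2/15*a_S2 + 2/15*a_S3 + 1/3*a_S4 + 0*a_S5
  a_S2 = 1/15*a_S0 + 2/15*a_S1 + 4/15*a_S2 + 1/3*a_S3 + 0*a_S4 + 1/5*a_S5
  a_S3 = 1/15*a_S0 + 2/5*a_S1 + 1/5*a_S2 + 4/15*a_S3 + 1/15*a_S4 + 0*a_S5
  a_S4 = 1/15*a_S0 + 1/15*a_S1 + 3/5*a_S2 + 2/15*a_S3 + 1/15*a_S4 + 1/15*a_S5

Substituting a_S0 = 1 and a_S5 = 0, rearrange to (I - Q) a = r where r[i] = P(i -> S0):
  [13/15, -2/15, -2/15, -1/3] . (a_S1, a_S2, a_S3, a_S4) = 4/15
  [-2/15, 11/15, -1/3, 0] . (a_S1, a_S2, a_S3, a_S4) = 1/15
  [-2/5, -1/5, 11/15, -1/15] . (a_S1, a_S2, a_S3, a_S4) = 1/15
  [-1/15, -3/5, -2/15, 14/15] . (a_S1, a_S2, a_S3, a_S4) = 1/15

Solving yields:
  a_S1 = 7944/11299
  a_S2 = 5897/11299
  a_S3 = 7536/11299
  a_S4 = 6242/11299

Starting state is S1, so the absorption probability is a_S1 = 7944/11299.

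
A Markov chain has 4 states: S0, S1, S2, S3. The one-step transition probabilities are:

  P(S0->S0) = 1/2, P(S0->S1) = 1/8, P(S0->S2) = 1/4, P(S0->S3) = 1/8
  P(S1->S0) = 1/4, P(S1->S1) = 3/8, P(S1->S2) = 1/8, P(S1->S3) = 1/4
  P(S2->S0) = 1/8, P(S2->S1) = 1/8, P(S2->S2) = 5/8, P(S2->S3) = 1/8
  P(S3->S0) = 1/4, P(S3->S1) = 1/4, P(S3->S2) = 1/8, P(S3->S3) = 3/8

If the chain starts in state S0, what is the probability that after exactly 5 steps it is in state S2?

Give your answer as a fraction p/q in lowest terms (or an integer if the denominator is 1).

Answer: 5285/16384

Derivation:
Computing P^5 by repeated multiplication:
P^1 =
  S0: [1/2, 1/8, 1/4, 1/8]
  S1: [1/4, 3/8, 1/8, 1/4]
  S2: [1/8, 1/8, 5/8, 1/8]
  S3: [1/4, 1/4, 1/8, 3/8]
P^2 =
  S0: [11/32, 11/64, 5/16, 11/64]
  S1: [19/64, 1/4, 7/32, 15/64]
  S2: [13/64, 11/64, 29/64, 11/64]
  S3: [19/64, 15/64, 7/32, 1/4]
P^3 =
  S0: [19/64, 97/512, 83/256, 97/512]
  S1: [19/64, 111/512, 139/512, 55/256]
  S2: [125/512, 97/512, 193/512, 97/512]
  S3: [19/64, 55/256, 139/512, 111/512]
P^4 =
  S0: [581/2048, 803/4096, 83/256, 803/4096]
  S1: [1189/4096, 211/1024, 305/1024, 843/4096]
  S2: [1081/4096, 803/4096, 1409/4096, 803/4096]
  S3: [1189/4096, 843/4096, 305/1024, 211/1024]
P^5 =
  S0: [2297/8192, 6505/32768, 5285/16384, 6505/32768]
  S1: [4675/16384, 6627/32768, 10165/32768, 3313/16384]
  S2: [8945/32768, 6505/32768, 10813/32768, 6505/32768]
  S3: [4675/16384, 3313/16384, 10165/32768, 6627/32768]

(P^5)[S0 -> S2] = 5285/16384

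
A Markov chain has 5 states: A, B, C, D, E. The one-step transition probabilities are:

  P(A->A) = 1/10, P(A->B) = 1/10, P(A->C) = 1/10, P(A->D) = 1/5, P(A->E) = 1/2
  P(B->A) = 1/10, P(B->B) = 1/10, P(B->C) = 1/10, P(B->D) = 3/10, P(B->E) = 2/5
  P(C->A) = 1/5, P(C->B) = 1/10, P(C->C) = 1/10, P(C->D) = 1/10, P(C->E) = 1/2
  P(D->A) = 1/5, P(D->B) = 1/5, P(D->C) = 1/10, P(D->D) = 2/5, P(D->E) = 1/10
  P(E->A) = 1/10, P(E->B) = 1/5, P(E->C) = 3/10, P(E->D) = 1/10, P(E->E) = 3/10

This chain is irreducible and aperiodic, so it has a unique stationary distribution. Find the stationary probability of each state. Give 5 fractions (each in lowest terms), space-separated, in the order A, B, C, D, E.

The stationary distribution satisfies pi = pi * P, i.e.:
  pi_A = 1/10*pi_A + 1/10*pi_B + 1/5*pi_C + 1/5*pi_D + 1/10*pi_E
  pi_B = 1/10*pi_A + 1/10*pi_B + 1/10*pi_C + 1/5*pi_D + 1/5*pi_E
  pi_C = 1/10*pi_A + 1/10*pi_B + 1/10*pi_C + 1/10*pi_D + 3/10*pi_E
  pi_D = 1/5*pi_A + 3/10*pi_B + 1/10*pi_C + 2/5*pi_D + 1/10*pi_E
  pi_E = 1/2*pi_A + 2/5*pi_B + 1/2*pi_C + 1/10*pi_D + 3/10*pi_E
with normalization: pi_A + pi_B + pi_C + pi_D + pi_E = 1.

Using the first 4 balance equations plus normalization, the linear system A*pi = b is:
  [-9/10, 1/10, 1/5, 1/5, 1/10] . pi = 0
  [1/10, -9/10, 1/10, 1/5, 1/5] . pi = 0
  [1/10, 1/10, -9/10, 1/10, 3/10] . pi = 0
  [1/5, 3/10, 1/10, -3/5, 1/10] . pi = 0
  [1, 1, 1, 1, 1] . pi = 1

Solving yields:
  pi_A = 139/1012
  pi_B = 39/253
  pi_C = 169/1012
  pi_D = 19/92
  pi_E = 339/1012

Verification (pi * P):
  139/1012*1/10 + 39/253*1/10 + 169/1012*1/5 + 19/92*1/5 + 339/1012*1/10 = 139/1012 = pi_A  (ok)
  139/1012*1/10 + 39/253*1/10 + 169/1012*1/10 + 19/92*1/5 + 339/1012*1/5 = 39/253 = pi_B  (ok)
  139/1012*1/10 + 39/253*1/10 + 169/1012*1/10 + 19/92*1/10 + 339/1012*3/10 = 169/1012 = pi_C  (ok)
  139/1012*1/5 + 39/253*3/10 + 169/1012*1/10 + 19/92*2/5 + 339/1012*1/10 = 19/92 = pi_D  (ok)
  139/1012*1/2 + 39/253*2/5 + 169/1012*1/2 + 19/92*1/10 + 339/1012*3/10 = 339/1012 = pi_E  (ok)

Answer: 139/1012 39/253 169/1012 19/92 339/1012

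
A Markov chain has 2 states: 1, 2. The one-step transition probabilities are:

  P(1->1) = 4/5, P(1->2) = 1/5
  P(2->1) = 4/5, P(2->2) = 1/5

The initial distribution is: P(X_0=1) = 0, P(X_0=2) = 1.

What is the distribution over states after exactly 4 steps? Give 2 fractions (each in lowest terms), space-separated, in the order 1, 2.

Answer: 4/5 1/5

Derivation:
Propagating the distribution step by step (d_{t+1} = d_t * P):
d_0 = (1=0, 2=1)
  d_1[1] = 0*4/5 + 1*4/5 = 4/5
  d_1[2] = 0*1/5 + 1*1/5 = 1/5
d_1 = (1=4/5, 2=1/5)
  d_2[1] = 4/5*4/5 + 1/5*4/5 = 4/5
  d_2[2] = 4/5*1/5 + 1/5*1/5 = 1/5
d_2 = (1=4/5, 2=1/5)
  d_3[1] = 4/5*4/5 + 1/5*4/5 = 4/5
  d_3[2] = 4/5*1/5 + 1/5*1/5 = 1/5
d_3 = (1=4/5, 2=1/5)
  d_4[1] = 4/5*4/5 + 1/5*4/5 = 4/5
  d_4[2] = 4/5*1/5 + 1/5*1/5 = 1/5
d_4 = (1=4/5, 2=1/5)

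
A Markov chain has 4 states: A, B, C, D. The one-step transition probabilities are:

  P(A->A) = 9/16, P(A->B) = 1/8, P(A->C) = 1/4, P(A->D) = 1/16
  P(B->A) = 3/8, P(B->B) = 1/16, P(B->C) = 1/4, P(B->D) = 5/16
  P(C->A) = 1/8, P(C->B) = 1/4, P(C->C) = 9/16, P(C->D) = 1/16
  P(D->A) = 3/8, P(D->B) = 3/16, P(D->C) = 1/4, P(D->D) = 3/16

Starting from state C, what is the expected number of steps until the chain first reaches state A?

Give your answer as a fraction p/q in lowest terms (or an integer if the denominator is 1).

Answer: 24/5

Derivation:
Let h_i = expected steps to first reach A from state i.
Boundary: h_A = 0.
First-step equations for the other states:
  h_B = 1 + 3/8*h_A + 1/16*h_B + 1/4*h_C + 5/16*h_D
  h_C = 1 + 1/8*h_A + 1/4*h_B + 9/16*h_C + 1/16*h_D
  h_D = 1 + 3/8*h_A + 3/16*h_B + 1/4*h_C + 3/16*h_D

Substituting h_A = 0 and rearranging gives the linear system (I - Q) h = 1:
  [15/16, -1/4, -5/16] . (h_B, h_C, h_D) = 1
  [-1/4, 7/16, -1/16] . (h_B, h_C, h_D) = 1
  [-3/16, -1/4, 13/16] . (h_B, h_C, h_D) = 1

Solving yields:
  h_B = 88/25
  h_C = 24/5
  h_D = 88/25

Starting state is C, so the expected hitting time is h_C = 24/5.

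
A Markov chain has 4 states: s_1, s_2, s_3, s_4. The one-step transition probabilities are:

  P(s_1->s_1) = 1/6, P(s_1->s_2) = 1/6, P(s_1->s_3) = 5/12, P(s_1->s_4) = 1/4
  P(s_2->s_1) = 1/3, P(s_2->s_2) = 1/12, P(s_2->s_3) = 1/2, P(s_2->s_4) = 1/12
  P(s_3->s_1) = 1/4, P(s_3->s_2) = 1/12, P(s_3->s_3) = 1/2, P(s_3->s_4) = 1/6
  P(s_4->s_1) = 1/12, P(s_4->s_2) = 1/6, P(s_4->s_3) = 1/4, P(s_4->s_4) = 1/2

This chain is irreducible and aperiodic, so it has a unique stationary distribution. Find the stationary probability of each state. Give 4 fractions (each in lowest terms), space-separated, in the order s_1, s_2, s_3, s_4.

The stationary distribution satisfies pi = pi * P, i.e.:
  pi_s_1 = 1/6*pi_s_1 + 1/3*pi_s_2 + 1/4*pi_s_3 + 1/12*pi_s_4
  pi_s_2 = 1/6*pi_s_1 + 1/12*pi_s_2 + 1/12*pi_s_3 + 1/6*pi_s_4
  pi_s_3 = 5/12*pi_s_1 + 1/2*pi_s_2 + 1/2*pi_s_3 + 1/4*pi_s_4
  pi_s_4 = 1/4*pi_s_1 + 1/12*pi_s_2 + 1/6*pi_s_3 + 1/2*pi_s_4
with normalization: pi_s_1 + pi_s_2 + pi_s_3 + pi_s_4 = 1.

Using the first 3 balance equations plus normalization, the linear system A*pi = b is:
  [-5/6, 1/3, 1/4, 1/12] . pi = 0
  [1/6, -11/12, 1/12, 1/6] . pi = 0
  [5/12, 1/2, -1/2, 1/4] . pi = 0
  [1, 1, 1, 1] . pi = 1

Solving yields:
  pi_s_1 = 255/1274
  pi_s_2 = 155/1274
  pi_s_3 = 41/98
  pi_s_4 = 331/1274

Verification (pi * P):
  255/1274*1/6 + 155/1274*1/3 + 41/98*1/4 + 331/1274*1/12 = 255/1274 = pi_s_1  (ok)
  255/1274*1/6 + 155/1274*1/12 + 41/98*1/12 + 331/1274*1/6 = 155/1274 = pi_s_2  (ok)
  255/1274*5/12 + 155/1274*1/2 + 41/98*1/2 + 331/1274*1/4 = 41/98 = pi_s_3  (ok)
  255/1274*1/4 + 155/1274*1/12 + 41/98*1/6 + 331/1274*1/2 = 331/1274 = pi_s_4  (ok)

Answer: 255/1274 155/1274 41/98 331/1274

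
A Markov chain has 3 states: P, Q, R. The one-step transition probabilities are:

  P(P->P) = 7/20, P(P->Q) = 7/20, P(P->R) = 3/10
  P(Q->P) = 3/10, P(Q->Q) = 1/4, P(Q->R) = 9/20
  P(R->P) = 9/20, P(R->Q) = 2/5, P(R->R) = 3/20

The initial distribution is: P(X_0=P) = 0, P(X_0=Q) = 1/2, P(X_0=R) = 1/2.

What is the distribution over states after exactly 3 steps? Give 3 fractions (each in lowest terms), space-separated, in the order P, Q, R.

Propagating the distribution step by step (d_{t+1} = d_t * P):
d_0 = (P=0, Q=1/2, R=1/2)
  d_1[P] = 0*7/20 + 1/2*3/10 + 1/2*9/20 = 3/8
  d_1[Q] = 0*7/20 + 1/2*1/4 + 1/2*2/5 = 13/40
  d_1[R] = 0*3/10 + 1/2*9/20 + 1/2*3/20 = 3/10
d_1 = (P=3/8, Q=13/40, R=3/10)
  d_2[P] = 3/8*7/20 + 13/40*3/10 + 3/10*9/20 = 291/800
  d_2[Q] = 3/8*7/20 + 13/40*1/4 + 3/10*2/5 = 133/400
  d_2[R] = 3/8*3/10 + 13/40*9/20 + 3/10*3/20 = 243/800
d_2 = (P=291/800, Q=133/400, R=243/800)
  d_3[P] = 291/800*7/20 + 133/400*3/10 + 243/800*9/20 = 291/800
  d_3[Q] = 291/800*7/20 + 133/400*1/4 + 243/800*2/5 = 5311/16000
  d_3[R] = 291/800*3/10 + 133/400*9/20 + 243/800*3/20 = 4869/16000
d_3 = (P=291/800, Q=5311/16000, R=4869/16000)

Answer: 291/800 5311/16000 4869/16000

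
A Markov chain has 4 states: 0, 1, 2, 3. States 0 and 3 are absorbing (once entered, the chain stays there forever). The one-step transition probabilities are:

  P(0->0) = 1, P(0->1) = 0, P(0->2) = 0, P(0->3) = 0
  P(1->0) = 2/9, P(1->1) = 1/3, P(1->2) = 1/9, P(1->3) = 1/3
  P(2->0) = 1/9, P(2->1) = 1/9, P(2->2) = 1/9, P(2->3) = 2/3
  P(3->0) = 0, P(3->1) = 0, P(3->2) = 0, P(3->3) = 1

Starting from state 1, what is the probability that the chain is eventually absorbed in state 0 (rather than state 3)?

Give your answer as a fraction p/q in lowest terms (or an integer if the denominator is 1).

Answer: 17/47

Derivation:
Let a_i = P(absorbed in 0 | start in state i).
Boundary conditions: a_0 = 1, a_3 = 0.
For each transient state i, a_i = sum_j P(i->j) * a_j:
  a_1 = 2/9*a_0 + 1/3*a_1 + 1/9*a_2 + 1/3*a_3
  a_2 = 1/9*a_0 + 1/9*a_1 + 1/9*a_2 + 2/3*a_3

Substituting a_0 = 1 and a_3 = 0, rearrange to (I - Q) a = r where r[i] = P(i -> 0):
  [2/3, -1/9] . (a_1, a_2) = 2/9
  [-1/9, 8/9] . (a_1, a_2) = 1/9

Solving yields:
  a_1 = 17/47
  a_2 = 8/47

Starting state is 1, so the absorption probability is a_1 = 17/47.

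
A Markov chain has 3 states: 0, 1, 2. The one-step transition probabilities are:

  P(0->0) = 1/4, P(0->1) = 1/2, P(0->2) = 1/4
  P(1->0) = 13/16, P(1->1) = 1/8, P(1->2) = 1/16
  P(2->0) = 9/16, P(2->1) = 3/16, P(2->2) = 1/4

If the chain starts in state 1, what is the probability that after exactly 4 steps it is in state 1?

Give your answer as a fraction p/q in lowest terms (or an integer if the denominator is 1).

Computing P^4 by repeated multiplication:
P^1 =
  0: [1/4, 1/2, 1/4]
  1: [13/16, 1/8, 1/16]
  2: [9/16, 3/16, 1/4]
P^2 =
  0: [39/64, 15/64, 5/32]
  1: [87/256, 111/256, 29/128]
  2: [111/256, 45/128, 55/256]
P^3 =
  0: [441/1024, 93/256, 211/1024]
  1: [2313/4096, 273/1024, 691/4096]
  2: [2109/4096, 1233/4096, 377/2048]
P^4 =
  0: [8499/16384, 4905/16384, 745/4096]
  1: [29667/65536, 22761/65536, 3277/16384]
  2: [31251/65536, 675/2048, 12685/65536]

(P^4)[1 -> 1] = 22761/65536

Answer: 22761/65536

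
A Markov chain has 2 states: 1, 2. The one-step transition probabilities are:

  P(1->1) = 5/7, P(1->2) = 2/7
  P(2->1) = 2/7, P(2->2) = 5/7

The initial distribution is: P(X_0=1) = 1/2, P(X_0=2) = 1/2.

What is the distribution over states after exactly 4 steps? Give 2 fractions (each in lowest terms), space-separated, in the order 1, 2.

Answer: 1/2 1/2

Derivation:
Propagating the distribution step by step (d_{t+1} = d_t * P):
d_0 = (1=1/2, 2=1/2)
  d_1[1] = 1/2*5/7 + 1/2*2/7 = 1/2
  d_1[2] = 1/2*2/7 + 1/2*5/7 = 1/2
d_1 = (1=1/2, 2=1/2)
  d_2[1] = 1/2*5/7 + 1/2*2/7 = 1/2
  d_2[2] = 1/2*2/7 + 1/2*5/7 = 1/2
d_2 = (1=1/2, 2=1/2)
  d_3[1] = 1/2*5/7 + 1/2*2/7 = 1/2
  d_3[2] = 1/2*2/7 + 1/2*5/7 = 1/2
d_3 = (1=1/2, 2=1/2)
  d_4[1] = 1/2*5/7 + 1/2*2/7 = 1/2
  d_4[2] = 1/2*2/7 + 1/2*5/7 = 1/2
d_4 = (1=1/2, 2=1/2)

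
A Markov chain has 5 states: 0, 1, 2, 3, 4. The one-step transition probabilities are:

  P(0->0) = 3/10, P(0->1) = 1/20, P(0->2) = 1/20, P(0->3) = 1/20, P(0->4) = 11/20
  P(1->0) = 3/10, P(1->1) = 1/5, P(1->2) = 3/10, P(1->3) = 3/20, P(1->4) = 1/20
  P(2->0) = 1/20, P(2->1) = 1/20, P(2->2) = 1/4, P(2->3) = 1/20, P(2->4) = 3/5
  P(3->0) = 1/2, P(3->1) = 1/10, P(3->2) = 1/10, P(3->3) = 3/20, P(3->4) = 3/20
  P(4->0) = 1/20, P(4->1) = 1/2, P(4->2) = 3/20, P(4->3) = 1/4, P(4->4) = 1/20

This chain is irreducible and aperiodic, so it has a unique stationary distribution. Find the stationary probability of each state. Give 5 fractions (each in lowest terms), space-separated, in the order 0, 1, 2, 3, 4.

Answer: 9947/45491 37829/181964 15409/90982 25079/181964 24225/90982

Derivation:
The stationary distribution satisfies pi = pi * P, i.e.:
  pi_0 = 3/10*pi_0 + 3/10*pi_1 + 1/20*pi_2 + 1/2*pi_3 + 1/20*pi_4
  pi_1 = 1/20*pi_0 + 1/5*pi_1 + 1/20*pi_2 + 1/10*pi_3 + 1/2*pi_4
  pi_2 = 1/20*pi_0 + 3/10*pi_1 + 1/4*pi_2 + 1/10*pi_3 + 3/20*pi_4
  pi_3 = 1/20*pi_0 + 3/20*pi_1 + 1/20*pi_2 + 3/20*pi_3 + 1/4*pi_4
  pi_4 = 11/20*pi_0 + 1/20*pi_1 + 3/5*pi_2 + 3/20*pi_3 + 1/20*pi_4
with normalization: pi_0 + pi_1 + pi_2 + pi_3 + pi_4 = 1.

Using the first 4 balance equations plus normalization, the linear system A*pi = b is:
  [-7/10, 3/10, 1/20, 1/2, 1/20] . pi = 0
  [1/20, -4/5, 1/20, 1/10, 1/2] . pi = 0
  [1/20, 3/10, -3/4, 1/10, 3/20] . pi = 0
  [1/20, 3/20, 1/20, -17/20, 1/4] . pi = 0
  [1, 1, 1, 1, 1] . pi = 1

Solving yields:
  pi_0 = 9947/45491
  pi_1 = 37829/181964
  pi_2 = 15409/90982
  pi_3 = 25079/181964
  pi_4 = 24225/90982

Verification (pi * P):
  9947/45491*3/10 + 37829/181964*3/10 + 15409/90982*1/20 + 25079/181964*1/2 + 24225/90982*1/20 = 9947/45491 = pi_0  (ok)
  9947/45491*1/20 + 37829/181964*1/5 + 15409/90982*1/20 + 25079/181964*1/10 + 24225/90982*1/2 = 37829/181964 = pi_1  (ok)
  9947/45491*1/20 + 37829/181964*3/10 + 15409/90982*1/4 + 25079/181964*1/10 + 24225/90982*3/20 = 15409/90982 = pi_2  (ok)
  9947/45491*1/20 + 37829/181964*3/20 + 15409/90982*1/20 + 25079/181964*3/20 + 24225/90982*1/4 = 25079/181964 = pi_3  (ok)
  9947/45491*11/20 + 37829/181964*1/20 + 15409/90982*3/5 + 25079/181964*3/20 + 24225/90982*1/20 = 24225/90982 = pi_4  (ok)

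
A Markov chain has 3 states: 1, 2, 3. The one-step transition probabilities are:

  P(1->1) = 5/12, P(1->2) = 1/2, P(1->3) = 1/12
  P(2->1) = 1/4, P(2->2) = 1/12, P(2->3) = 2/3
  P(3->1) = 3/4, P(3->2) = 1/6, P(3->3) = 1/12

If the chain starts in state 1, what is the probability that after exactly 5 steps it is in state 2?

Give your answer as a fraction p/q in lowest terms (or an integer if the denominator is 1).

Answer: 36245/124416

Derivation:
Computing P^5 by repeated multiplication:
P^1 =
  1: [5/12, 1/2, 1/12]
  2: [1/4, 1/12, 2/3]
  3: [3/4, 1/6, 1/12]
P^2 =
  1: [13/36, 19/72, 3/8]
  2: [5/8, 35/144, 19/144]
  3: [5/12, 29/72, 13/72]
P^3 =
  1: [215/432, 229/864, 205/864]
  2: [121/288, 613/1728, 389/1728]
  3: [59/144, 235/864, 275/864]
P^4 =
  1: [2341/5184, 1073/3456, 2467/10368]
  2: [1495/3456, 5747/20736, 6019/20736]
  3: [275/576, 2909/10368, 2509/10368]
P^5 =
  1: [27635/62208, 36245/124416, 10967/41472]
  2: [2153/4608, 71605/248832, 60965/248832]
  3: [9343/20736, 37627/124416, 30731/124416]

(P^5)[1 -> 2] = 36245/124416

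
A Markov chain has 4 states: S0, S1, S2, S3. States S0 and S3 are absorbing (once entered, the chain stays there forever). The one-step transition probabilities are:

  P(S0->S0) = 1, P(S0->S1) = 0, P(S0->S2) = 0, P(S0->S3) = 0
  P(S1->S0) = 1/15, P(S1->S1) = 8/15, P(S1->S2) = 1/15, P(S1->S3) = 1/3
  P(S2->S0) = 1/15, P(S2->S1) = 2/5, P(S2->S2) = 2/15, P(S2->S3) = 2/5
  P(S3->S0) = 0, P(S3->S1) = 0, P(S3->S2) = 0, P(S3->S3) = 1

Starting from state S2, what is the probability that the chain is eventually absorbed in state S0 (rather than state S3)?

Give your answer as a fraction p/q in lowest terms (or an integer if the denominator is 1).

Let a_i = P(absorbed in S0 | start in state i).
Boundary conditions: a_S0 = 1, a_S3 = 0.
For each transient state i, a_i = sum_j P(i->j) * a_j:
  a_S1 = 1/15*a_S0 + 8/15*a_S1 + 1/15*a_S2 + 1/3*a_S3
  a_S2 = 1/15*a_S0 + 2/5*a_S1 + 2/15*a_S2 + 2/5*a_S3

Substituting a_S0 = 1 and a_S3 = 0, rearrange to (I - Q) a = r where r[i] = P(i -> S0):
  [7/15, -1/15] . (a_S1, a_S2) = 1/15
  [-2/5, 13/15] . (a_S1, a_S2) = 1/15

Solving yields:
  a_S1 = 14/85
  a_S2 = 13/85

Starting state is S2, so the absorption probability is a_S2 = 13/85.

Answer: 13/85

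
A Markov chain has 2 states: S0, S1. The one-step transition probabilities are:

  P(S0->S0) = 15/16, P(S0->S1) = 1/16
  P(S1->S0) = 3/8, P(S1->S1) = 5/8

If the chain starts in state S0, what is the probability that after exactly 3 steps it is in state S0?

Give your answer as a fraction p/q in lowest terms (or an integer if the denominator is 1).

Answer: 3615/4096

Derivation:
Computing P^3 by repeated multiplication:
P^1 =
  S0: [15/16, 1/16]
  S1: [3/8, 5/8]
P^2 =
  S0: [231/256, 25/256]
  S1: [75/128, 53/128]
P^3 =
  S0: [3615/4096, 481/4096]
  S1: [1443/2048, 605/2048]

(P^3)[S0 -> S0] = 3615/4096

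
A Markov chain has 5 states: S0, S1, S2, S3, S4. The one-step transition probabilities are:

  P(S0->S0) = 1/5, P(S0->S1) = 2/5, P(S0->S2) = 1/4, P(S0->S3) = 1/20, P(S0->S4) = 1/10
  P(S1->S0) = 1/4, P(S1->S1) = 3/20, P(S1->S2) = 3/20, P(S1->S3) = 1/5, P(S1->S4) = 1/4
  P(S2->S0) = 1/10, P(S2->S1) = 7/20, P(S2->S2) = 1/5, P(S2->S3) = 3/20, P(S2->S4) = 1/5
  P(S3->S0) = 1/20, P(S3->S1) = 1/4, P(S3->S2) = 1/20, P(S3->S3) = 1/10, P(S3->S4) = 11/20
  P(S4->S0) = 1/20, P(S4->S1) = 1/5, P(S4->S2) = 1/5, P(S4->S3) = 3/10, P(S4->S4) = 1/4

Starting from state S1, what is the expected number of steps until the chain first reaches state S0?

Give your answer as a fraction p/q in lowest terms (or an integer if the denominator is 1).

Answer: 81160/10227

Derivation:
Let h_i = expected steps to first reach S0 from state i.
Boundary: h_S0 = 0.
First-step equations for the other states:
  h_S1 = 1 + 1/4*h_S0 + 3/20*h_S1 + 3/20*h_S2 + 1/5*h_S3 + 1/4*h_S4
  h_S2 = 1 + 1/10*h_S0 + 7/20*h_S1 + 1/5*h_S2 + 3/20*h_S3 + 1/5*h_S4
  h_S3 = 1 + 1/20*h_S0 + 1/4*h_S1 + 1/20*h_S2 + 1/10*h_S3 + 11/20*h_S4
  h_S4 = 1 + 1/20*h_S0 + 1/5*h_S1 + 1/5*h_S2 + 3/10*h_S3 + 1/4*h_S4

Substituting h_S0 = 0 and rearranging gives the linear system (I - Q) h = 1:
  [17/20, -3/20, -1/5, -1/4] . (h_S1, h_S2, h_S3, h_S4) = 1
  [-7/20, 4/5, -3/20, -1/5] . (h_S1, h_S2, h_S3, h_S4) = 1
  [-1/4, -1/20, 9/10, -11/20] . (h_S1, h_S2, h_S3, h_S4) = 1
  [-1/5, -1/5, -3/10, 3/4] . (h_S1, h_S2, h_S3, h_S4) = 1

Solving yields:
  h_S1 = 81160/10227
  h_S2 = 92000/10227
  h_S3 = 33340/3409
  h_S4 = 14260/1461

Starting state is S1, so the expected hitting time is h_S1 = 81160/10227.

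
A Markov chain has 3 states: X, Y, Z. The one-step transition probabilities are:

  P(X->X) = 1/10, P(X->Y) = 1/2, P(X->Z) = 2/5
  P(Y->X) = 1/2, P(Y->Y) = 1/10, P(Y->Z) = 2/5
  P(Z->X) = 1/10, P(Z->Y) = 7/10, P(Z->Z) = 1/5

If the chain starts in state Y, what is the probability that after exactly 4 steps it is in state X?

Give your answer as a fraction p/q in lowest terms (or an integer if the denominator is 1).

Computing P^4 by repeated multiplication:
P^1 =
  X: [1/10, 1/2, 2/5]
  Y: [1/2, 1/10, 2/5]
  Z: [1/10, 7/10, 1/5]
P^2 =
  X: [3/10, 19/50, 8/25]
  Y: [7/50, 27/50, 8/25]
  Z: [19/50, 13/50, 9/25]
P^3 =
  X: [63/250, 103/250, 42/125]
  Y: [79/250, 87/250, 42/125]
  Z: [51/250, 117/250, 41/125]
P^4 =
  X: [331/1250, 503/1250, 208/625]
  Y: [299/1250, 107/250, 208/625]
  Z: [359/1250, 473/1250, 209/625]

(P^4)[Y -> X] = 299/1250

Answer: 299/1250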